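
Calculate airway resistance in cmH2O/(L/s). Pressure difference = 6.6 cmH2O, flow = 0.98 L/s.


R = dP / flow
R = 6.6 / 0.98
R = 6.735 cmH2O/(L/s)


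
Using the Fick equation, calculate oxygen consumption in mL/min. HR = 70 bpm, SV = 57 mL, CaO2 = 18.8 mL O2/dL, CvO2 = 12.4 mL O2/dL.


CO = HR*SV = 70*57/1000 = 3.99 L/min
a-v O2 diff = 18.8 - 12.4 = 6.4 mL/dL
VO2 = CO * (CaO2-CvO2) * 10 dL/L
VO2 = 3.99 * 6.4 * 10
VO2 = 255.4 mL/min


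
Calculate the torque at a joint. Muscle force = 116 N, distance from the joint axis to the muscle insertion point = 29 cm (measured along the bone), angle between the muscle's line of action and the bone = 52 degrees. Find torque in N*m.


Torque = F * d * sin(theta)   (moment arm = d*sin(theta))
d = 29 cm = 0.29 m
Torque = 116 * 0.29 * sin(52)
Torque = 26.51 N*m


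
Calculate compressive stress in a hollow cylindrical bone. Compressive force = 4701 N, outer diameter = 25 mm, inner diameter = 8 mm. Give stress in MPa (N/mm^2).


A = pi*(r_o^2 - r_i^2)
r_o = 12.5 mm, r_i = 4 mm
A = 440.608 mm^2
sigma = F/A = 4701 / 440.608
sigma = 10.67 MPa


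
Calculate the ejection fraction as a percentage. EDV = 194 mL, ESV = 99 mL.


SV = EDV - ESV = 194 - 99 = 95 mL
EF = SV/EDV * 100 = 95/194 * 100
EF = 48.97%


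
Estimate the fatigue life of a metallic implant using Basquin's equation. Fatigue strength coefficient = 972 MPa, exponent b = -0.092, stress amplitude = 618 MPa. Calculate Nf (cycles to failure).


sigma_a = sigma_f' * (2Nf)^b
2Nf = (sigma_a/sigma_f')^(1/b)
2Nf = (618/972)^(1/-0.092)
2Nf = 137.34159
Nf = 68.67


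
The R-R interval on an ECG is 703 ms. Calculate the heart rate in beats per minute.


HR = 60 / RR_interval(s)
RR = 703 ms = 0.703 s
HR = 60 / 0.703 = 85.35 bpm


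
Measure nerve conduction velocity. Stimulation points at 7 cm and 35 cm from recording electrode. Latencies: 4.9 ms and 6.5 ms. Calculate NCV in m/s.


Distance = (35 - 7) / 100 = 0.28 m
dt = (6.5 - 4.9) / 1000 = 0.0016 s
NCV = dist / dt = 175 m/s


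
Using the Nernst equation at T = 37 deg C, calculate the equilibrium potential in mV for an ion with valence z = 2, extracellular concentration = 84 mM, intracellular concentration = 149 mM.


E = (RT/(zF)) * ln(C_out/C_in)
T = 37 + 273.15 = 310.15 K
E = (8.314 * 310.15 / (2 * 96485)) * ln(84/149)
E = -7.659 mV


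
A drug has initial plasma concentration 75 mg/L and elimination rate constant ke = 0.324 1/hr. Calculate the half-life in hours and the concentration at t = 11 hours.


t_half = ln(2) / ke = 0.693147 / 0.324 = 2.139 hr
C(t) = C0 * exp(-ke*t) = 75 * exp(-0.324*11)
C(11) = 2.124 mg/L


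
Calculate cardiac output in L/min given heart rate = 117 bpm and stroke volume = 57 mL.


CO = HR * SV
CO = 117 * 57 / 1000
CO = 6.669 L/min


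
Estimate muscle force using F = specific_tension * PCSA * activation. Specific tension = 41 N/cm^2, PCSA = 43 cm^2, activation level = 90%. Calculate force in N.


F = sigma * PCSA * activation
F = 41 * 43 * 0.9
F = 1587 N


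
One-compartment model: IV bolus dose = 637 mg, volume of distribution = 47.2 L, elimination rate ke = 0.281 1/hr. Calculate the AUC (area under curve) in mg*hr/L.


C0 = Dose/Vd = 637/47.2 = 13.4958 mg/L
AUC = C0/ke = 13.4958/0.281
AUC = 48.03 mg*hr/L


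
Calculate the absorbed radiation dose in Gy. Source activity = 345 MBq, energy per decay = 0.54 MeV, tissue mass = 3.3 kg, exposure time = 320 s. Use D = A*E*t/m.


A = 345 MBq = 3.4500e+08 Bq
E = 0.54 MeV = 8.6508e-14 J
D = A*E*t/m = 3.4500e+08*8.6508e-14*320/3.3
D = 0.002894 Gy


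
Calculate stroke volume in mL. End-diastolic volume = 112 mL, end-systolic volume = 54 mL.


SV = EDV - ESV
SV = 112 - 54
SV = 58 mL


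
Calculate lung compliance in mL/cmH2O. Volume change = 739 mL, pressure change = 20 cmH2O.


C = dV / dP
C = 739 / 20
C = 36.95 mL/cmH2O


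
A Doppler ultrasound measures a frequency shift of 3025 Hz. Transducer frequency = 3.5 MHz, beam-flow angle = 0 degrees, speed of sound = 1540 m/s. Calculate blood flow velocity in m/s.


v = fd * c / (2 * f0 * cos(theta))
v = 3025 * 1540 / (2 * 3.5000e+06 * cos(0))
v = 0.6655 m/s


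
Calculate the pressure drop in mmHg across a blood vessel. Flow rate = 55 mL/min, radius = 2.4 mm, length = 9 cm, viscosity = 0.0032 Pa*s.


dP = 8*mu*L*Q / (pi*r^4)
Q = 55 mL/min = 9.16667e-07 m^3/s
dP = 20.2628 Pa = 20.2628 / 133.322 mmHg = 0.152 mmHg


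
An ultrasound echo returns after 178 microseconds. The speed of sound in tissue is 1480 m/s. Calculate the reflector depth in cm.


depth = c * t / 2
t = 178 us = 1.7800e-04 s
depth = 1480 * 1.7800e-04 / 2
depth = 0.13172 m = 13.172 cm


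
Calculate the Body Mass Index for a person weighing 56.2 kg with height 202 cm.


BMI = weight / height^2
height = 202 cm = 2.02 m
BMI = 56.2 / 2.02^2
BMI = 13.77 kg/m^2


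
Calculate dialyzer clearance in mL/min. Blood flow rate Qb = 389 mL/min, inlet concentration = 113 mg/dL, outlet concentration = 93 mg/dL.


K = Qb * (Cb_in - Cb_out) / Cb_in
K = 389 * (113 - 93) / 113
K = 68.85 mL/min


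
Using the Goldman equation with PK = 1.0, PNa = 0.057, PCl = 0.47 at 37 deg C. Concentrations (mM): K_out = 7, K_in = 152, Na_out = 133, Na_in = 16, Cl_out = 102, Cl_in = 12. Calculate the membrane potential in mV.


Vm = (RT/F)*ln((PK*Ko + PNa*Nao + PCl*Cli)/(PK*Ki + PNa*Nai + PCl*Clo))
Numer = 20.221, Denom = 200.852
Vm = -61.36 mV


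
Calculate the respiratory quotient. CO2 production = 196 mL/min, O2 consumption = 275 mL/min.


RQ = VCO2 / VO2
RQ = 196 / 275
RQ = 0.7127


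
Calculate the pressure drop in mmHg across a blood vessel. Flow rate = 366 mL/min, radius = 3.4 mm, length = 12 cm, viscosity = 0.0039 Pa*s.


dP = 8*mu*L*Q / (pi*r^4)
Q = 366 mL/min = 6.1e-06 m^3/s
dP = 54.4002 Pa = 54.4002 / 133.322 mmHg = 0.408 mmHg


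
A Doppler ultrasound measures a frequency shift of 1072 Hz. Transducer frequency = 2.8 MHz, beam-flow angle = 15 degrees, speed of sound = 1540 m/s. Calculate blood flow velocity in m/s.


v = fd * c / (2 * f0 * cos(theta))
v = 1072 * 1540 / (2 * 2.8000e+06 * cos(15))
v = 0.3052 m/s


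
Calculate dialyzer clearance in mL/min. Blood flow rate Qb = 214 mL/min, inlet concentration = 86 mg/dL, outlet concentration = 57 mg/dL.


K = Qb * (Cb_in - Cb_out) / Cb_in
K = 214 * (86 - 57) / 86
K = 72.16 mL/min


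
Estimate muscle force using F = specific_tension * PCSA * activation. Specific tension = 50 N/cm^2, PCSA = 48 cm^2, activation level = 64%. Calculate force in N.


F = sigma * PCSA * activation
F = 50 * 48 * 0.64
F = 1536 N


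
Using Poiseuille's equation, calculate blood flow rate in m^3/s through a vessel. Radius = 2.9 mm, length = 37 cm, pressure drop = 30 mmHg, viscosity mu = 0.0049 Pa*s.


Q = pi*r^4*dP / (8*mu*L)
r = 0.0029 m, L = 0.37 m
dP = 30 mmHg = 3999.66 Pa
Q = 6.1274e-05 m^3/s


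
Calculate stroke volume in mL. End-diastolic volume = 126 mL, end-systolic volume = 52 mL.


SV = EDV - ESV
SV = 126 - 52
SV = 74 mL


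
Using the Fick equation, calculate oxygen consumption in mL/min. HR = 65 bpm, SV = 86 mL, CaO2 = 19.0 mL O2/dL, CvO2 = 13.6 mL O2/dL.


CO = HR*SV = 65*86/1000 = 5.59 L/min
a-v O2 diff = 19.0 - 13.6 = 5.4 mL/dL
VO2 = CO * (CaO2-CvO2) * 10 dL/L
VO2 = 5.59 * 5.4 * 10
VO2 = 301.9 mL/min


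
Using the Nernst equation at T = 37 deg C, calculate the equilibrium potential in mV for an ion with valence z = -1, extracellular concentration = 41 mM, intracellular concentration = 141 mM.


E = (RT/(zF)) * ln(C_out/C_in)
T = 37 + 273.15 = 310.15 K
E = (8.314 * 310.15 / (-1 * 96485)) * ln(41/141)
E = 33.01 mV


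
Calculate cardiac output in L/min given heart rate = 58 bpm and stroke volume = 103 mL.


CO = HR * SV
CO = 58 * 103 / 1000
CO = 5.974 L/min


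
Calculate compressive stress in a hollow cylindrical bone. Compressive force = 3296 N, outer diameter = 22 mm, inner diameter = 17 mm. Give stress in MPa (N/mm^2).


A = pi*(r_o^2 - r_i^2)
r_o = 11 mm, r_i = 8.5 mm
A = 153.153 mm^2
sigma = F/A = 3296 / 153.153
sigma = 21.52 MPa


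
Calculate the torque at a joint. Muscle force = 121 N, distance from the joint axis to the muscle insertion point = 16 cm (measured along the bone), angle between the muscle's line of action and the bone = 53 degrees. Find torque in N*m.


Torque = F * d * sin(theta)   (moment arm = d*sin(theta))
d = 16 cm = 0.16 m
Torque = 121 * 0.16 * sin(53)
Torque = 15.46 N*m


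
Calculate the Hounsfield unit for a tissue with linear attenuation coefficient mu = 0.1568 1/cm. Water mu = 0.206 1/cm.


HU = ((mu_tissue - mu_water) / mu_water) * 1000
HU = ((0.1568 - 0.206) / 0.206) * 1000
HU = -238.8


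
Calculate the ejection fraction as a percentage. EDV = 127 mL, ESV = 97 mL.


SV = EDV - ESV = 127 - 97 = 30 mL
EF = SV/EDV * 100 = 30/127 * 100
EF = 23.62%


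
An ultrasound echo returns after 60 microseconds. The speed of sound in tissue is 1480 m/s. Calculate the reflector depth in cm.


depth = c * t / 2
t = 60 us = 6.0000e-05 s
depth = 1480 * 6.0000e-05 / 2
depth = 0.0444 m = 4.44 cm


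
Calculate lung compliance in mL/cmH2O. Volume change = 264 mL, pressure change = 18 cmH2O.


C = dV / dP
C = 264 / 18
C = 14.67 mL/cmH2O


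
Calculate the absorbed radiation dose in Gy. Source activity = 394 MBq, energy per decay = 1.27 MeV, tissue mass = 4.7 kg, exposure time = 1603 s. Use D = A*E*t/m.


A = 394 MBq = 3.9400e+08 Bq
E = 1.27 MeV = 2.03454e-13 J
D = A*E*t/m = 3.9400e+08*2.03454e-13*1603/4.7
D = 0.02734 Gy


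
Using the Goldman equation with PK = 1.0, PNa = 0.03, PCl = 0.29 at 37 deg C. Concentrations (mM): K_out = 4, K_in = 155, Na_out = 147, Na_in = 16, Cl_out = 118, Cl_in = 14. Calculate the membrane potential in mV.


Vm = (RT/F)*ln((PK*Ko + PNa*Nao + PCl*Cli)/(PK*Ki + PNa*Nai + PCl*Clo))
Numer = 12.47, Denom = 189.7
Vm = -72.75 mV


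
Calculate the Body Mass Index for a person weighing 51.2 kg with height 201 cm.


BMI = weight / height^2
height = 201 cm = 2.01 m
BMI = 51.2 / 2.01^2
BMI = 12.67 kg/m^2


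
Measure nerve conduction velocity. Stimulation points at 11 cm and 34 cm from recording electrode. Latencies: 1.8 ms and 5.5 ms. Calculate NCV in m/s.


Distance = (34 - 11) / 100 = 0.23 m
dt = (5.5 - 1.8) / 1000 = 0.0037 s
NCV = dist / dt = 62.16 m/s


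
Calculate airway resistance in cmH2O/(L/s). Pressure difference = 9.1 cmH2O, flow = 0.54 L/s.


R = dP / flow
R = 9.1 / 0.54
R = 16.85 cmH2O/(L/s)


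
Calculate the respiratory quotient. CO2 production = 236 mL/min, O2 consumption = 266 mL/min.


RQ = VCO2 / VO2
RQ = 236 / 266
RQ = 0.8872


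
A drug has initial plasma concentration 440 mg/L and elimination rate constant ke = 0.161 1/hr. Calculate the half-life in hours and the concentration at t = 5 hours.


t_half = ln(2) / ke = 0.693147 / 0.161 = 4.305 hr
C(t) = C0 * exp(-ke*t) = 440 * exp(-0.161*5)
C(5) = 196.7 mg/L


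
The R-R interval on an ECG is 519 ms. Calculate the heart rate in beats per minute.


HR = 60 / RR_interval(s)
RR = 519 ms = 0.519 s
HR = 60 / 0.519 = 115.6 bpm


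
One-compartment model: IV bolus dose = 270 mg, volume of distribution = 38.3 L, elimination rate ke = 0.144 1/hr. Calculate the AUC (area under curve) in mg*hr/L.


C0 = Dose/Vd = 270/38.3 = 7.04961 mg/L
AUC = C0/ke = 7.04961/0.144
AUC = 48.96 mg*hr/L


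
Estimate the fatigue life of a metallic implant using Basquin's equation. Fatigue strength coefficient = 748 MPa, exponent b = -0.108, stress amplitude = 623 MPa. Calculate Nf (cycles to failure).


sigma_a = sigma_f' * (2Nf)^b
2Nf = (sigma_a/sigma_f')^(1/b)
2Nf = (623/748)^(1/-0.108)
2Nf = 5.4363907
Nf = 2.718


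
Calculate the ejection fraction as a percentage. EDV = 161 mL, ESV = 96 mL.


SV = EDV - ESV = 161 - 96 = 65 mL
EF = SV/EDV * 100 = 65/161 * 100
EF = 40.37%


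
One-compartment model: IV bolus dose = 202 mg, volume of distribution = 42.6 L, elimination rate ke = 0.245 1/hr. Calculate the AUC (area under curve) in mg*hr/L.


C0 = Dose/Vd = 202/42.6 = 4.74178 mg/L
AUC = C0/ke = 4.74178/0.245
AUC = 19.35 mg*hr/L


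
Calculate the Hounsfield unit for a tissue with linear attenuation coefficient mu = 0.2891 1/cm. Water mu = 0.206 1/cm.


HU = ((mu_tissue - mu_water) / mu_water) * 1000
HU = ((0.2891 - 0.206) / 0.206) * 1000
HU = 403.4


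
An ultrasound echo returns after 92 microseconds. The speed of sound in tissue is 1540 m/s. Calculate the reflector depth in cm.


depth = c * t / 2
t = 92 us = 9.2000e-05 s
depth = 1540 * 9.2000e-05 / 2
depth = 0.07084 m = 7.084 cm


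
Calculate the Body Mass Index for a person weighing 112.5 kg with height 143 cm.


BMI = weight / height^2
height = 143 cm = 1.43 m
BMI = 112.5 / 1.43^2
BMI = 55.01 kg/m^2


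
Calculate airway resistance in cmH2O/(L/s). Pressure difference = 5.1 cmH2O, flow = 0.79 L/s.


R = dP / flow
R = 5.1 / 0.79
R = 6.456 cmH2O/(L/s)


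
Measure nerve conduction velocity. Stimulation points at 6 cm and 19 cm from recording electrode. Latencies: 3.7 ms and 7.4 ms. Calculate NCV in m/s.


Distance = (19 - 6) / 100 = 0.13 m
dt = (7.4 - 3.7) / 1000 = 0.0037 s
NCV = dist / dt = 35.14 m/s


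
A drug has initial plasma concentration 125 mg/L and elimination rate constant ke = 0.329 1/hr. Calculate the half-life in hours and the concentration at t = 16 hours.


t_half = ln(2) / ke = 0.693147 / 0.329 = 2.107 hr
C(t) = C0 * exp(-ke*t) = 125 * exp(-0.329*16)
C(16) = 0.6468 mg/L


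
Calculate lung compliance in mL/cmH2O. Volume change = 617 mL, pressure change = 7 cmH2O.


C = dV / dP
C = 617 / 7
C = 88.14 mL/cmH2O


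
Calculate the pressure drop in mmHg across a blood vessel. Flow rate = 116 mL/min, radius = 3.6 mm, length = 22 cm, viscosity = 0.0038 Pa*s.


dP = 8*mu*L*Q / (pi*r^4)
Q = 116 mL/min = 1.93333e-06 m^3/s
dP = 24.5043 Pa = 24.5043 / 133.322 mmHg = 0.1838 mmHg


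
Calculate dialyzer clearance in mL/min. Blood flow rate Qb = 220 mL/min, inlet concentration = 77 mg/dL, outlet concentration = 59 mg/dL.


K = Qb * (Cb_in - Cb_out) / Cb_in
K = 220 * (77 - 59) / 77
K = 51.43 mL/min


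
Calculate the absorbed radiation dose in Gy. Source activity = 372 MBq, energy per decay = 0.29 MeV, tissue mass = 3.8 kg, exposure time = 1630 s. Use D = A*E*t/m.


A = 372 MBq = 3.7200e+08 Bq
E = 0.29 MeV = 4.6458e-14 J
D = A*E*t/m = 3.7200e+08*4.6458e-14*1630/3.8
D = 0.007413 Gy


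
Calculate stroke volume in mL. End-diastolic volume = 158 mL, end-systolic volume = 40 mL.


SV = EDV - ESV
SV = 158 - 40
SV = 118 mL


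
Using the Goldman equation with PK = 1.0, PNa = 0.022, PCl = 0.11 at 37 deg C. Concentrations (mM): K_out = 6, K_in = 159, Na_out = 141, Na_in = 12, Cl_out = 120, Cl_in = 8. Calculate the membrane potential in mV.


Vm = (RT/F)*ln((PK*Ko + PNa*Nao + PCl*Cli)/(PK*Ki + PNa*Nai + PCl*Clo))
Numer = 9.982, Denom = 172.464
Vm = -76.15 mV


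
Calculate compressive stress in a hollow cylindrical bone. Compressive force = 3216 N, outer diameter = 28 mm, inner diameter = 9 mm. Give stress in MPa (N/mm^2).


A = pi*(r_o^2 - r_i^2)
r_o = 14 mm, r_i = 4.5 mm
A = 552.135 mm^2
sigma = F/A = 3216 / 552.135
sigma = 5.825 MPa


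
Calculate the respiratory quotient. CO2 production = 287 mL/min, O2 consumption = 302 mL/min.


RQ = VCO2 / VO2
RQ = 287 / 302
RQ = 0.9503


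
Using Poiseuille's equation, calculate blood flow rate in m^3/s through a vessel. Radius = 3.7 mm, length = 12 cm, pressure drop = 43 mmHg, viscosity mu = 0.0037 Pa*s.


Q = pi*r^4*dP / (8*mu*L)
r = 0.0037 m, L = 0.12 m
dP = 43 mmHg = 5732.846 Pa
Q = 9.5029e-04 m^3/s


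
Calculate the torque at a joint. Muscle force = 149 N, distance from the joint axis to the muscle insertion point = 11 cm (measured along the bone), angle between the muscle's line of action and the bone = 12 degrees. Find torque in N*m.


Torque = F * d * sin(theta)   (moment arm = d*sin(theta))
d = 11 cm = 0.11 m
Torque = 149 * 0.11 * sin(12)
Torque = 3.408 N*m


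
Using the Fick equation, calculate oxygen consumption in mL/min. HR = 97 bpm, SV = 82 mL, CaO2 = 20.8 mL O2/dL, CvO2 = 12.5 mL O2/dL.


CO = HR*SV = 97*82/1000 = 7.954 L/min
a-v O2 diff = 20.8 - 12.5 = 8.3 mL/dL
VO2 = CO * (CaO2-CvO2) * 10 dL/L
VO2 = 7.954 * 8.3 * 10
VO2 = 660.2 mL/min


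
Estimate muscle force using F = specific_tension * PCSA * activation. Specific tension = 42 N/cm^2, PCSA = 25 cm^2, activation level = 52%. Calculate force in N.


F = sigma * PCSA * activation
F = 42 * 25 * 0.52
F = 546 N


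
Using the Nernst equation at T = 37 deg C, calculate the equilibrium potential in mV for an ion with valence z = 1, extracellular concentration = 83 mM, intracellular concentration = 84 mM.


E = (RT/(zF)) * ln(C_out/C_in)
T = 37 + 273.15 = 310.15 K
E = (8.314 * 310.15 / (1 * 96485)) * ln(83/84)
E = -0.3201 mV


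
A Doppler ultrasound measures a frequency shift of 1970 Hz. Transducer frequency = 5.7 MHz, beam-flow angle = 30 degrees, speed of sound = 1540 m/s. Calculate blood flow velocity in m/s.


v = fd * c / (2 * f0 * cos(theta))
v = 1970 * 1540 / (2 * 5.7000e+06 * cos(30))
v = 0.3073 m/s


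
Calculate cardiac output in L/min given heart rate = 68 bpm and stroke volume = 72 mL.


CO = HR * SV
CO = 68 * 72 / 1000
CO = 4.896 L/min


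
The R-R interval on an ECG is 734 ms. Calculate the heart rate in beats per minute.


HR = 60 / RR_interval(s)
RR = 734 ms = 0.734 s
HR = 60 / 0.734 = 81.74 bpm


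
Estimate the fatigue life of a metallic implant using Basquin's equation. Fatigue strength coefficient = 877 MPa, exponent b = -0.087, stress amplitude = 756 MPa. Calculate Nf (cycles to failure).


sigma_a = sigma_f' * (2Nf)^b
2Nf = (sigma_a/sigma_f')^(1/b)
2Nf = (756/877)^(1/-0.087)
2Nf = 5.5096513
Nf = 2.755


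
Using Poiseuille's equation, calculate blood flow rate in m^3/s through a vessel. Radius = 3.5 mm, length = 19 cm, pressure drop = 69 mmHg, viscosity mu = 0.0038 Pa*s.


Q = pi*r^4*dP / (8*mu*L)
r = 0.0035 m, L = 0.19 m
dP = 69 mmHg = 9199.218 Pa
Q = 7.5084e-04 m^3/s


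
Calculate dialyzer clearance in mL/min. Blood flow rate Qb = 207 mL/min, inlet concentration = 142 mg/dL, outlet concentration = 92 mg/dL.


K = Qb * (Cb_in - Cb_out) / Cb_in
K = 207 * (142 - 92) / 142
K = 72.89 mL/min


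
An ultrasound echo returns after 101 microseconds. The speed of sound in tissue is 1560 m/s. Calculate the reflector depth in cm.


depth = c * t / 2
t = 101 us = 1.0100e-04 s
depth = 1560 * 1.0100e-04 / 2
depth = 0.07878 m = 7.878 cm


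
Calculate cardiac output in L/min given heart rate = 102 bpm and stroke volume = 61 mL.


CO = HR * SV
CO = 102 * 61 / 1000
CO = 6.222 L/min


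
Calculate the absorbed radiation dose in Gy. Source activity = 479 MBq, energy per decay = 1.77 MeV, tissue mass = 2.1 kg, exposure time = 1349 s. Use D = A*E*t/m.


A = 479 MBq = 4.7900e+08 Bq
E = 1.77 MeV = 2.83554e-13 J
D = A*E*t/m = 4.7900e+08*2.83554e-13*1349/2.1
D = 0.08725 Gy


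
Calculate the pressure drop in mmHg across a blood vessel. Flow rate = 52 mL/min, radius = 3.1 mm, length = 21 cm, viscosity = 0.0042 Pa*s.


dP = 8*mu*L*Q / (pi*r^4)
Q = 52 mL/min = 8.66667e-07 m^3/s
dP = 21.0773 Pa = 21.0773 / 133.322 mmHg = 0.1581 mmHg


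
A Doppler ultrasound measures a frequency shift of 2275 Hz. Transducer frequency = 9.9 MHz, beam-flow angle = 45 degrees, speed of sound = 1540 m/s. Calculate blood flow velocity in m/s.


v = fd * c / (2 * f0 * cos(theta))
v = 2275 * 1540 / (2 * 9.9000e+06 * cos(45))
v = 0.2502 m/s


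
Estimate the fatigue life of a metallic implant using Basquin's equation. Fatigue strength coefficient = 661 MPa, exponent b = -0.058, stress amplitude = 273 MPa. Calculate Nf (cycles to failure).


sigma_a = sigma_f' * (2Nf)^b
2Nf = (sigma_a/sigma_f')^(1/b)
2Nf = (273/661)^(1/-0.058)
2Nf = 4181757.4
Nf = 2.0909e+06


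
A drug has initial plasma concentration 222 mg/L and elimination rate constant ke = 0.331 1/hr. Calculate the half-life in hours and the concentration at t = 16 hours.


t_half = ln(2) / ke = 0.693147 / 0.331 = 2.094 hr
C(t) = C0 * exp(-ke*t) = 222 * exp(-0.331*16)
C(16) = 1.113 mg/L


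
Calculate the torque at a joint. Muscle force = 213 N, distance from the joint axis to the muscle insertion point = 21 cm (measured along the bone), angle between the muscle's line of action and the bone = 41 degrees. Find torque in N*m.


Torque = F * d * sin(theta)   (moment arm = d*sin(theta))
d = 21 cm = 0.21 m
Torque = 213 * 0.21 * sin(41)
Torque = 29.35 N*m


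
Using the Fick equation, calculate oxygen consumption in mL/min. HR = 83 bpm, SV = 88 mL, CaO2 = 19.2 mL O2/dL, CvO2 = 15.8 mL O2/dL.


CO = HR*SV = 83*88/1000 = 7.304 L/min
a-v O2 diff = 19.2 - 15.8 = 3.4 mL/dL
VO2 = CO * (CaO2-CvO2) * 10 dL/L
VO2 = 7.304 * 3.4 * 10
VO2 = 248.3 mL/min


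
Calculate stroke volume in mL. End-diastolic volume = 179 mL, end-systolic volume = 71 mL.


SV = EDV - ESV
SV = 179 - 71
SV = 108 mL


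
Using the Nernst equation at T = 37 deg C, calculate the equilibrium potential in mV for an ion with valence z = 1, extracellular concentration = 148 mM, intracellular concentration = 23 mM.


E = (RT/(zF)) * ln(C_out/C_in)
T = 37 + 273.15 = 310.15 K
E = (8.314 * 310.15 / (1 * 96485)) * ln(148/23)
E = 49.75 mV


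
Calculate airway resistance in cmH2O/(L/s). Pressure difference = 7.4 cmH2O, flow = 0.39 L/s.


R = dP / flow
R = 7.4 / 0.39
R = 18.97 cmH2O/(L/s)


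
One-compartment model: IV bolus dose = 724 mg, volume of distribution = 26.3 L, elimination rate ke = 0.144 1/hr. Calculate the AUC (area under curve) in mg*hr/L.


C0 = Dose/Vd = 724/26.3 = 27.5285 mg/L
AUC = C0/ke = 27.5285/0.144
AUC = 191.2 mg*hr/L


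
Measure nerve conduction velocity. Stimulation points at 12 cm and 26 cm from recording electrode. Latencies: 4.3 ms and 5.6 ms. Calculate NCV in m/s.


Distance = (26 - 12) / 100 = 0.14 m
dt = (5.6 - 4.3) / 1000 = 0.0013 s
NCV = dist / dt = 107.7 m/s


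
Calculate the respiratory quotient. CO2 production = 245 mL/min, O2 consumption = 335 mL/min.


RQ = VCO2 / VO2
RQ = 245 / 335
RQ = 0.7313


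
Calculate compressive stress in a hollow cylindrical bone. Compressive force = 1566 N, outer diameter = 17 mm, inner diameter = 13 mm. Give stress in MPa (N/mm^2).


A = pi*(r_o^2 - r_i^2)
r_o = 8.5 mm, r_i = 6.5 mm
A = 94.2478 mm^2
sigma = F/A = 1566 / 94.2478
sigma = 16.62 MPa


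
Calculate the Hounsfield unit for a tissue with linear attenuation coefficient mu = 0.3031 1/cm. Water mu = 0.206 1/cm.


HU = ((mu_tissue - mu_water) / mu_water) * 1000
HU = ((0.3031 - 0.206) / 0.206) * 1000
HU = 471.4


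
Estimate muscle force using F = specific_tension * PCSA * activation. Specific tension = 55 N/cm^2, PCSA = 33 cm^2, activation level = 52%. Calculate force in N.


F = sigma * PCSA * activation
F = 55 * 33 * 0.52
F = 943.8 N


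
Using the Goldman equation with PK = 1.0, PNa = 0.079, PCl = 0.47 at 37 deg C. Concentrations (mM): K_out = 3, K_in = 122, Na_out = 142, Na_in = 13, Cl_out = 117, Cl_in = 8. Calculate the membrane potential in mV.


Vm = (RT/F)*ln((PK*Ko + PNa*Nao + PCl*Cli)/(PK*Ki + PNa*Nai + PCl*Clo))
Numer = 17.978, Denom = 178.017
Vm = -61.27 mV


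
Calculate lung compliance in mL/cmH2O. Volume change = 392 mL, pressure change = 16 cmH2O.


C = dV / dP
C = 392 / 16
C = 24.5 mL/cmH2O


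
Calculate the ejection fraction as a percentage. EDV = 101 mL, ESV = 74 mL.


SV = EDV - ESV = 101 - 74 = 27 mL
EF = SV/EDV * 100 = 27/101 * 100
EF = 26.73%


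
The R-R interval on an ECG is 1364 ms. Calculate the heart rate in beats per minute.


HR = 60 / RR_interval(s)
RR = 1364 ms = 1.364 s
HR = 60 / 1.364 = 43.99 bpm


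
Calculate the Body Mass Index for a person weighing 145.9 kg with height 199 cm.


BMI = weight / height^2
height = 199 cm = 1.99 m
BMI = 145.9 / 1.99^2
BMI = 36.84 kg/m^2


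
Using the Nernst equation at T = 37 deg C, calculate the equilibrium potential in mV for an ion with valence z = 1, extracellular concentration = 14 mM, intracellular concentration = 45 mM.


E = (RT/(zF)) * ln(C_out/C_in)
T = 37 + 273.15 = 310.15 K
E = (8.314 * 310.15 / (1 * 96485)) * ln(14/45)
E = -31.2 mV


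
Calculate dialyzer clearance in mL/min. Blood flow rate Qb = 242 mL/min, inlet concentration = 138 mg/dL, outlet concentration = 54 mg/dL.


K = Qb * (Cb_in - Cb_out) / Cb_in
K = 242 * (138 - 54) / 138
K = 147.3 mL/min


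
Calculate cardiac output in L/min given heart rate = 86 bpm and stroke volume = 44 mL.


CO = HR * SV
CO = 86 * 44 / 1000
CO = 3.784 L/min


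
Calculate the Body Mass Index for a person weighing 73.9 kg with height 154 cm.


BMI = weight / height^2
height = 154 cm = 1.54 m
BMI = 73.9 / 1.54^2
BMI = 31.16 kg/m^2


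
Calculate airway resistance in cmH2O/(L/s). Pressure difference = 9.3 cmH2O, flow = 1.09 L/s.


R = dP / flow
R = 9.3 / 1.09
R = 8.532 cmH2O/(L/s)


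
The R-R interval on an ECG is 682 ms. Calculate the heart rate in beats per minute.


HR = 60 / RR_interval(s)
RR = 682 ms = 0.682 s
HR = 60 / 0.682 = 87.98 bpm


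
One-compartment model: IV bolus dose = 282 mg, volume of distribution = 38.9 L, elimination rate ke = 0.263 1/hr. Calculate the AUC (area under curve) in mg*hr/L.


C0 = Dose/Vd = 282/38.9 = 7.24936 mg/L
AUC = C0/ke = 7.24936/0.263
AUC = 27.56 mg*hr/L


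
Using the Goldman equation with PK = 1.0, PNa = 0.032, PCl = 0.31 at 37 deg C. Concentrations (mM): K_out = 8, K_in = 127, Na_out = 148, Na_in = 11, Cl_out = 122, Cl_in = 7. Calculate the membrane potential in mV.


Vm = (RT/F)*ln((PK*Ko + PNa*Nao + PCl*Cli)/(PK*Ki + PNa*Nai + PCl*Clo))
Numer = 14.906, Denom = 165.172
Vm = -64.28 mV


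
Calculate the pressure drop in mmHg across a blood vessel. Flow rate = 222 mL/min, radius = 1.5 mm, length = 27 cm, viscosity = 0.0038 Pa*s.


dP = 8*mu*L*Q / (pi*r^4)
Q = 222 mL/min = 3.7e-06 m^3/s
dP = 1909.52 Pa = 1909.52 / 133.322 mmHg = 14.32 mmHg


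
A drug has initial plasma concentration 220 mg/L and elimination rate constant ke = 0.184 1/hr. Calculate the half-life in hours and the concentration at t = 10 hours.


t_half = ln(2) / ke = 0.693147 / 0.184 = 3.767 hr
C(t) = C0 * exp(-ke*t) = 220 * exp(-0.184*10)
C(10) = 34.94 mg/L


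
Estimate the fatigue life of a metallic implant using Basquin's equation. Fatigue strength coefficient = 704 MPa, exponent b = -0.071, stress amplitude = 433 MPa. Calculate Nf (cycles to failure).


sigma_a = sigma_f' * (2Nf)^b
2Nf = (sigma_a/sigma_f')^(1/b)
2Nf = (433/704)^(1/-0.071)
2Nf = 939.77703
Nf = 469.9


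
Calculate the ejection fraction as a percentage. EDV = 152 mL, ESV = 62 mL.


SV = EDV - ESV = 152 - 62 = 90 mL
EF = SV/EDV * 100 = 90/152 * 100
EF = 59.21%


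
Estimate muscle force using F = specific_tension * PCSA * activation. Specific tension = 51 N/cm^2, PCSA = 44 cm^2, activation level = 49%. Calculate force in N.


F = sigma * PCSA * activation
F = 51 * 44 * 0.49
F = 1100 N


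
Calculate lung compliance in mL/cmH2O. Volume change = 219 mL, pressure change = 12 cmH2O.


C = dV / dP
C = 219 / 12
C = 18.25 mL/cmH2O


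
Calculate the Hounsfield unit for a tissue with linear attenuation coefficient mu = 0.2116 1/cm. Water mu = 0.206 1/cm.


HU = ((mu_tissue - mu_water) / mu_water) * 1000
HU = ((0.2116 - 0.206) / 0.206) * 1000
HU = 27.18


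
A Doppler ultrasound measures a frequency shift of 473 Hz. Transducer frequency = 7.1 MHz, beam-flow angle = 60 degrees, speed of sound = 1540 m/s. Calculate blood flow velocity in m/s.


v = fd * c / (2 * f0 * cos(theta))
v = 473 * 1540 / (2 * 7.1000e+06 * cos(60))
v = 0.1026 m/s


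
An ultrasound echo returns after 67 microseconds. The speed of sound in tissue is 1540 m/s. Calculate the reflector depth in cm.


depth = c * t / 2
t = 67 us = 6.7000e-05 s
depth = 1540 * 6.7000e-05 / 2
depth = 0.05159 m = 5.159 cm


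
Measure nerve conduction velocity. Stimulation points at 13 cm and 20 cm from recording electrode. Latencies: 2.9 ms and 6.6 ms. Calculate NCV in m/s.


Distance = (20 - 13) / 100 = 0.07 m
dt = (6.6 - 2.9) / 1000 = 0.0037 s
NCV = dist / dt = 18.92 m/s


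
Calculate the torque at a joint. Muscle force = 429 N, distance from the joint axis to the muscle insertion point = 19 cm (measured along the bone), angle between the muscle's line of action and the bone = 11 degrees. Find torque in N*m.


Torque = F * d * sin(theta)   (moment arm = d*sin(theta))
d = 19 cm = 0.19 m
Torque = 429 * 0.19 * sin(11)
Torque = 15.55 N*m


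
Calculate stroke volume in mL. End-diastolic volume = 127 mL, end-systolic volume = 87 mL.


SV = EDV - ESV
SV = 127 - 87
SV = 40 mL


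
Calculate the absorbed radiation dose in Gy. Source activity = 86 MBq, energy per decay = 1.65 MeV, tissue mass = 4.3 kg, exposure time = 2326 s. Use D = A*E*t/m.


A = 86 MBq = 8.6000e+07 Bq
E = 1.65 MeV = 2.6433e-13 J
D = A*E*t/m = 8.6000e+07*2.6433e-13*2326/4.3
D = 0.0123 Gy


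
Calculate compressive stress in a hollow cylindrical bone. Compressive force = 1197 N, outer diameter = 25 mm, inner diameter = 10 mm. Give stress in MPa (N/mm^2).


A = pi*(r_o^2 - r_i^2)
r_o = 12.5 mm, r_i = 5 mm
A = 412.334 mm^2
sigma = F/A = 1197 / 412.334
sigma = 2.903 MPa


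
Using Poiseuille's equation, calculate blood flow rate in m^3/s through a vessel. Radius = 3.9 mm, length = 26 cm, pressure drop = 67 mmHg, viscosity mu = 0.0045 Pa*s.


Q = pi*r^4*dP / (8*mu*L)
r = 0.0039 m, L = 0.26 m
dP = 67 mmHg = 8932.574 Pa
Q = 6.9360e-04 m^3/s


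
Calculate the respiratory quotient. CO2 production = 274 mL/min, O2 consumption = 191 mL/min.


RQ = VCO2 / VO2
RQ = 274 / 191
RQ = 1.435


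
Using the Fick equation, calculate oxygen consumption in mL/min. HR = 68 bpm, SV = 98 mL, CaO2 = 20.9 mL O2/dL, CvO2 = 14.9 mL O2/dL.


CO = HR*SV = 68*98/1000 = 6.664 L/min
a-v O2 diff = 20.9 - 14.9 = 6 mL/dL
VO2 = CO * (CaO2-CvO2) * 10 dL/L
VO2 = 6.664 * 6 * 10
VO2 = 399.8 mL/min


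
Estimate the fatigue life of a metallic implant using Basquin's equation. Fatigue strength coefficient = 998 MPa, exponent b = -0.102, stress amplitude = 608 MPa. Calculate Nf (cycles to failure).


sigma_a = sigma_f' * (2Nf)^b
2Nf = (sigma_a/sigma_f')^(1/b)
2Nf = (608/998)^(1/-0.102)
2Nf = 128.8452
Nf = 64.42


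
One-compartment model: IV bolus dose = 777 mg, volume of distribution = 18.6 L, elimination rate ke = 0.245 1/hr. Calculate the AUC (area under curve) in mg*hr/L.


C0 = Dose/Vd = 777/18.6 = 41.7742 mg/L
AUC = C0/ke = 41.7742/0.245
AUC = 170.5 mg*hr/L


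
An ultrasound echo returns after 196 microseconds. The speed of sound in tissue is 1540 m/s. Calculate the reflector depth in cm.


depth = c * t / 2
t = 196 us = 1.9600e-04 s
depth = 1540 * 1.9600e-04 / 2
depth = 0.15092 m = 15.092 cm


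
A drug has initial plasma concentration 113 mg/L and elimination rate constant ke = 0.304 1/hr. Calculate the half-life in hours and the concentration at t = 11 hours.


t_half = ln(2) / ke = 0.693147 / 0.304 = 2.28 hr
C(t) = C0 * exp(-ke*t) = 113 * exp(-0.304*11)
C(11) = 3.988 mg/L


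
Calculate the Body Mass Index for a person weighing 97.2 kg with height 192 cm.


BMI = weight / height^2
height = 192 cm = 1.92 m
BMI = 97.2 / 1.92^2
BMI = 26.37 kg/m^2


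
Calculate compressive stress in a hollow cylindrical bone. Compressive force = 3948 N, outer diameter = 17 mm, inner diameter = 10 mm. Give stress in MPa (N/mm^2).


A = pi*(r_o^2 - r_i^2)
r_o = 8.5 mm, r_i = 5 mm
A = 148.44 mm^2
sigma = F/A = 3948 / 148.44
sigma = 26.6 MPa


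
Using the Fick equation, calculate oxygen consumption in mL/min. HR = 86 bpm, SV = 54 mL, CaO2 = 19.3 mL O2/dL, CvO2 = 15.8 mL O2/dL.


CO = HR*SV = 86*54/1000 = 4.644 L/min
a-v O2 diff = 19.3 - 15.8 = 3.5 mL/dL
VO2 = CO * (CaO2-CvO2) * 10 dL/L
VO2 = 4.644 * 3.5 * 10
VO2 = 162.5 mL/min


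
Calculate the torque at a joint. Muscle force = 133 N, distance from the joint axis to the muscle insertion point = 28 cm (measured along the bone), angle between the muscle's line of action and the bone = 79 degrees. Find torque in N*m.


Torque = F * d * sin(theta)   (moment arm = d*sin(theta))
d = 28 cm = 0.28 m
Torque = 133 * 0.28 * sin(79)
Torque = 36.56 N*m


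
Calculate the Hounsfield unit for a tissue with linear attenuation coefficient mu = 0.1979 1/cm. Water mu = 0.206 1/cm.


HU = ((mu_tissue - mu_water) / mu_water) * 1000
HU = ((0.1979 - 0.206) / 0.206) * 1000
HU = -39.32


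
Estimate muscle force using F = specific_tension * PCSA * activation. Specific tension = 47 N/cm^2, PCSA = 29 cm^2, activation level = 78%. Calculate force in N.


F = sigma * PCSA * activation
F = 47 * 29 * 0.78
F = 1063 N


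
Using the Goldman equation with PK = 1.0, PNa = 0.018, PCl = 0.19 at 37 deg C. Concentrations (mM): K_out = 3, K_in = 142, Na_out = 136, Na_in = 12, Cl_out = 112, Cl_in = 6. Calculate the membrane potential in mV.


Vm = (RT/F)*ln((PK*Ko + PNa*Nao + PCl*Cli)/(PK*Ki + PNa*Nai + PCl*Clo))
Numer = 6.588, Denom = 163.496
Vm = -85.83 mV


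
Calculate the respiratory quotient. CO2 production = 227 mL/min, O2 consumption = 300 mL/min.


RQ = VCO2 / VO2
RQ = 227 / 300
RQ = 0.7567


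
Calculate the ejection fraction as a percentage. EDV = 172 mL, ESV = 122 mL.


SV = EDV - ESV = 172 - 122 = 50 mL
EF = SV/EDV * 100 = 50/172 * 100
EF = 29.07%


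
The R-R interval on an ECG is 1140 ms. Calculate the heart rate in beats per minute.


HR = 60 / RR_interval(s)
RR = 1140 ms = 1.14 s
HR = 60 / 1.14 = 52.63 bpm


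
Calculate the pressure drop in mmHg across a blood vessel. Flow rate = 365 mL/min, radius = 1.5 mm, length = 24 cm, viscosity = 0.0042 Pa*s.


dP = 8*mu*L*Q / (pi*r^4)
Q = 365 mL/min = 6.08333e-06 m^3/s
dP = 3084.44 Pa = 3084.44 / 133.322 mmHg = 23.14 mmHg


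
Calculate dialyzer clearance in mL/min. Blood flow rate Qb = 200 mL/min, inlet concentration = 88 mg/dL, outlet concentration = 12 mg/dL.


K = Qb * (Cb_in - Cb_out) / Cb_in
K = 200 * (88 - 12) / 88
K = 172.7 mL/min


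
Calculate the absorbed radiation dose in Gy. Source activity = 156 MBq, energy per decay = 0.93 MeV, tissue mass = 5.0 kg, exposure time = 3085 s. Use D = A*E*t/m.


A = 156 MBq = 1.5600e+08 Bq
E = 0.93 MeV = 1.48986e-13 J
D = A*E*t/m = 1.5600e+08*1.48986e-13*3085/5.0
D = 0.01434 Gy


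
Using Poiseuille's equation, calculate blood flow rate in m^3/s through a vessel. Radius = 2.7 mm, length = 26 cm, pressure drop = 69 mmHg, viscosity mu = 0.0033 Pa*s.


Q = pi*r^4*dP / (8*mu*L)
r = 0.0027 m, L = 0.26 m
dP = 69 mmHg = 9199.218 Pa
Q = 2.2376e-04 m^3/s


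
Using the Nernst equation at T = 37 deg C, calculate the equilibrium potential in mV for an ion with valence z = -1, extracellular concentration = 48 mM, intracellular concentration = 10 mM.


E = (RT/(zF)) * ln(C_out/C_in)
T = 37 + 273.15 = 310.15 K
E = (8.314 * 310.15 / (-1 * 96485)) * ln(48/10)
E = -41.92 mV


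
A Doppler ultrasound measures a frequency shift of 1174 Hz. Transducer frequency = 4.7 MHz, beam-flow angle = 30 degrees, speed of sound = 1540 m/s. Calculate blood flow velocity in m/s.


v = fd * c / (2 * f0 * cos(theta))
v = 1174 * 1540 / (2 * 4.7000e+06 * cos(30))
v = 0.2221 m/s


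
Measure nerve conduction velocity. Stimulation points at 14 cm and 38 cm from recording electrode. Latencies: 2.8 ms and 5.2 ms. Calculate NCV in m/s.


Distance = (38 - 14) / 100 = 0.24 m
dt = (5.2 - 2.8) / 1000 = 0.0024 s
NCV = dist / dt = 100 m/s


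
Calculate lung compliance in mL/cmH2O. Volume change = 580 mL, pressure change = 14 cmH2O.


C = dV / dP
C = 580 / 14
C = 41.43 mL/cmH2O


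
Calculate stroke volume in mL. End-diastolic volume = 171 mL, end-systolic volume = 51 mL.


SV = EDV - ESV
SV = 171 - 51
SV = 120 mL


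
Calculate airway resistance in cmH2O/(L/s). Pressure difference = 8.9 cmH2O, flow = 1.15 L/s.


R = dP / flow
R = 8.9 / 1.15
R = 7.739 cmH2O/(L/s)


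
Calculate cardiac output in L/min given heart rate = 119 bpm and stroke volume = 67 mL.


CO = HR * SV
CO = 119 * 67 / 1000
CO = 7.973 L/min


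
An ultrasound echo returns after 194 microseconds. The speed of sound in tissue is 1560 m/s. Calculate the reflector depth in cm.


depth = c * t / 2
t = 194 us = 1.9400e-04 s
depth = 1560 * 1.9400e-04 / 2
depth = 0.15132 m = 15.132 cm


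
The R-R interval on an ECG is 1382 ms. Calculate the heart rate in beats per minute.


HR = 60 / RR_interval(s)
RR = 1382 ms = 1.382 s
HR = 60 / 1.382 = 43.42 bpm


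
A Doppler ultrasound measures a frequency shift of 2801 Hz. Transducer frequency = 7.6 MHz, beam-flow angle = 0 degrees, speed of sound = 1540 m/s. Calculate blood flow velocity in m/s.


v = fd * c / (2 * f0 * cos(theta))
v = 2801 * 1540 / (2 * 7.6000e+06 * cos(0))
v = 0.2838 m/s


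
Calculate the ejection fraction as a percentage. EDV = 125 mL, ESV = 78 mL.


SV = EDV - ESV = 125 - 78 = 47 mL
EF = SV/EDV * 100 = 47/125 * 100
EF = 37.6%


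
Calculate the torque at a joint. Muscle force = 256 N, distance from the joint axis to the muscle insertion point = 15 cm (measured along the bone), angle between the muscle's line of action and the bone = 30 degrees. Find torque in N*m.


Torque = F * d * sin(theta)   (moment arm = d*sin(theta))
d = 15 cm = 0.15 m
Torque = 256 * 0.15 * sin(30)
Torque = 19.2 N*m


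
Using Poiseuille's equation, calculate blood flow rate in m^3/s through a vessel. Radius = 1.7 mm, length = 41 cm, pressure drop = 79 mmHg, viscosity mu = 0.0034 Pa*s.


Q = pi*r^4*dP / (8*mu*L)
r = 0.0017 m, L = 0.41 m
dP = 79 mmHg = 10532.438 Pa
Q = 2.4781e-05 m^3/s


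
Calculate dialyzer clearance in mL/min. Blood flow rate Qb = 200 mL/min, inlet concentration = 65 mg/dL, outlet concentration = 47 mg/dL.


K = Qb * (Cb_in - Cb_out) / Cb_in
K = 200 * (65 - 47) / 65
K = 55.38 mL/min


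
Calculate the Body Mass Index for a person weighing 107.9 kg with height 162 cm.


BMI = weight / height^2
height = 162 cm = 1.62 m
BMI = 107.9 / 1.62^2
BMI = 41.11 kg/m^2


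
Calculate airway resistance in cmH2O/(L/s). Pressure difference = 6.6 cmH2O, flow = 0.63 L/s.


R = dP / flow
R = 6.6 / 0.63
R = 10.48 cmH2O/(L/s)


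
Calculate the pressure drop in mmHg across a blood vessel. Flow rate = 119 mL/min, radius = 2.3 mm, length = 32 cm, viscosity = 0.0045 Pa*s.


dP = 8*mu*L*Q / (pi*r^4)
Q = 119 mL/min = 1.98333e-06 m^3/s
dP = 259.888 Pa = 259.888 / 133.322 mmHg = 1.949 mmHg


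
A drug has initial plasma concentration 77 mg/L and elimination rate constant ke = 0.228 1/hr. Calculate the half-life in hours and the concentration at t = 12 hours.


t_half = ln(2) / ke = 0.693147 / 0.228 = 3.04 hr
C(t) = C0 * exp(-ke*t) = 77 * exp(-0.228*12)
C(12) = 4.992 mg/L


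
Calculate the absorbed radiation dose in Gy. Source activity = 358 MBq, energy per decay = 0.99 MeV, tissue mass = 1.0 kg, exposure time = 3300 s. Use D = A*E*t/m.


A = 358 MBq = 3.5800e+08 Bq
E = 0.99 MeV = 1.58598e-13 J
D = A*E*t/m = 3.5800e+08*1.58598e-13*3300/1.0
D = 0.1874 Gy


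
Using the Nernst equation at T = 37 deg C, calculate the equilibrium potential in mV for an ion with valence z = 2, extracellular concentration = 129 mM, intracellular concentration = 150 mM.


E = (RT/(zF)) * ln(C_out/C_in)
T = 37 + 273.15 = 310.15 K
E = (8.314 * 310.15 / (2 * 96485)) * ln(129/150)
E = -2.015 mV


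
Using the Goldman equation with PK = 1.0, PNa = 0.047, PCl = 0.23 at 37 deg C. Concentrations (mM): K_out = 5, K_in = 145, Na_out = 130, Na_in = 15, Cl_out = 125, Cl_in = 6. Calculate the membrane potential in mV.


Vm = (RT/F)*ln((PK*Ko + PNa*Nao + PCl*Cli)/(PK*Ki + PNa*Nai + PCl*Clo))
Numer = 12.49, Denom = 174.455
Vm = -70.47 mV
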